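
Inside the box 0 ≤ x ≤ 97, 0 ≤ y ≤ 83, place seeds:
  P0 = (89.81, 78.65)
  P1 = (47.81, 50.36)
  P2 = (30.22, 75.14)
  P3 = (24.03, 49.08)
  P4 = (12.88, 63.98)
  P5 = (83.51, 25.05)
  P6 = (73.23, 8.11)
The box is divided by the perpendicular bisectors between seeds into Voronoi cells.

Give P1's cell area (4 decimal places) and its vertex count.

1. box [0,97]×[0,83]: [(0, 0) (97, 0) (97, 83) (0, 83)]
2. ⊥bis P1·P0 via (68.81,64.505): [(0, 0) (97, 0) (97, 22.6535) (56.3523, 83) (0, 83)]  |A|=6824.5259
3. ⊥bis P1·P2 via (39.015,62.75): [(0, 35.0553) (0, 0) (97, 0) (97, 22.6535) (59.9719, 77.6262)]  |A|=5235.446
4. ⊥bis P1·P3 via (35.92,49.72): [(35.3584, 60.1543) (38.5963, 0) (97, 0) (97, 22.6535) (59.9719, 77.6262)]  |A|=3454.8301
5. ⊥bis P1·P4 via (30.345,57.17): [(35.3584, 60.1543) (38.5963, 0) (97, 0) (97, 22.6535) (59.9719, 77.6262)]  |A|=3454.8301
6. ⊥bis P1·P5 via (65.66,37.705): [(35.3584, 60.1543) (38.5963, 0) (38.9285, 0) (76.5322, 53.0404) (59.9719, 77.6262)]  |A|=1682.9304
7. ⊥bis P1·P6 via (60.52,29.235): [(35.3584, 60.1543) (37.7597, 15.5411) (59.0117, 28.3275) (76.5322, 53.0404) (59.9719, 77.6262)]  |A|=1507.7363
8. canonical 5-gon: [(35.3584, 60.1543) (37.7597, 15.5411) (59.0117, 28.3275) (76.5322, 53.0404) (59.9719, 77.6262)]
9. shoelace: 1507.7363

Area of P1's cell: 1507.7363 (5 vertices)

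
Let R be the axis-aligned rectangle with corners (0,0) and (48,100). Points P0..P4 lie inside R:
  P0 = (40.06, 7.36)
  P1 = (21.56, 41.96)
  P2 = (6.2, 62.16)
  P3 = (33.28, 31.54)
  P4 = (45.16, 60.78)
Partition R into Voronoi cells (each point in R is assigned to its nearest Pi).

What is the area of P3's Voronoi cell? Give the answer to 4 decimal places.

Area of P3's cell: 724.7798

1. box [0,48]×[0,100]: [(0, 0) (48, 0) (48, 100) (0, 100)]
2. ⊥bis P3·P0 via (36.67,19.45): [(0, 9.1678) (48, 22.6269) (48, 100) (0, 100)]  |A|=4036.9263
3. ⊥bis P3·P1 via (27.42,36.75): [(3.8594, 10.25) (48, 22.6269) (48, 59.8976)]  |A|=822.5741
4. ⊥bis P3·P2 via (19.74,46.85): [(3.8594, 10.25) (48, 22.6269) (48, 59.8976)]  |A|=822.5741
5. ⊥bis P3·P4 via (39.22,46.16): [(36.6974, 47.1849) (3.8594, 10.25) (48, 22.6269) (48, 42.5927)]  |A|=724.7798
6. canonical 4-gon: [(36.6974, 47.1849) (3.8594, 10.25) (48, 22.6269) (48, 42.5927)]
7. shoelace: 724.7798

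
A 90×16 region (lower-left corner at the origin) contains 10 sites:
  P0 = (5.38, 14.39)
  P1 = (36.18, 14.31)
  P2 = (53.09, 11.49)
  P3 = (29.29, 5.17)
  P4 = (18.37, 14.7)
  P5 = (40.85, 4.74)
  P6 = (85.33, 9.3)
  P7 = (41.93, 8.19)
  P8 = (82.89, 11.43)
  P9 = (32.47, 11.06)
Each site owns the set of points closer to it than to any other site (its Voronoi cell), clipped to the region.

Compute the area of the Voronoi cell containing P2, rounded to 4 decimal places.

1. box [0,90]×[0,16]: [(0, 0) (90, 0) (90, 16) (0, 16)]
2. ⊥bis P2·P0 via (29.235,12.94): [(28.4485, 0) (90, 0) (90, 16) (29.421, 16)]  |A|=977.0444
3. ⊥bis P2·P1 via (44.635,12.9): [(42.4837, 0) (90, 0) (90, 16) (45.152, 16)]  |A|=738.9144
4. ⊥bis P2·P3 via (41.19,8.33): [(42.838, 2.1241) (43.402, 0) (90, 0) (90, 16) (45.152, 16)]  |A|=737.9391
5. ⊥bis P2·P4 via (35.73,13.095): [(42.838, 2.1241) (43.402, 0) (90, 0) (90, 16) (45.152, 16)]  |A|=737.9391
6. ⊥bis P2·P5 via (46.97,8.115): [(44.5645, 12.477) (51.4452, 0) (90, 0) (90, 16) (45.152, 16)]  |A|=683.0082
7. ⊥bis P2·P6 via (69.21,10.395): [(44.5645, 12.477) (51.4452, 0) (68.5039, 0) (69.5907, 16) (45.152, 16)]  |A|=347.7652
8. ⊥bis P2·P7 via (47.51,9.84): [(49.2341, 4.0095) (51.4452, 0) (68.5039, 0) (69.5907, 16) (45.6885, 16)]  |A|=333.8358
9. ⊥bis P2·P8 via (67.99,11.46): [(49.2341, 4.0095) (51.4452, 0) (67.9669, 0) (67.9991, 16) (45.6885, 16)]  |A|=316.8073
10. ⊥bis P2·P9 via (42.78,11.275): [(49.2341, 4.0095) (51.4452, 0) (67.9669, 0) (67.9991, 16) (45.6885, 16)]  |A|=316.8073
11. canonical 5-gon: [(49.2341, 4.0095) (51.4452, 0) (67.9669, 0) (67.9991, 16) (45.6885, 16)]
12. shoelace: 316.8073

Area of P2's cell: 316.8073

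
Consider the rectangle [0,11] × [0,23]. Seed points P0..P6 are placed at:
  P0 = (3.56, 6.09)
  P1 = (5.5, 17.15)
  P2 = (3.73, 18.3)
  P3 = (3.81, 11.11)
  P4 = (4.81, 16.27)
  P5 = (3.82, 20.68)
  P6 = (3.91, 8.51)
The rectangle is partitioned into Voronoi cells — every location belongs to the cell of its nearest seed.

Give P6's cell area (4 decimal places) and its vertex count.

Area of P6's cell: 31.1118 (4 vertices)

1. box [0,11]×[0,23]: [(0, 0) (11, 0) (11, 23) (0, 23)]
2. ⊥bis P6·P0 via (3.735,7.3): [(0, 7.8402) (11, 6.2493) (11, 23) (0, 23)]  |A|=175.508
3. ⊥bis P6·P1 via (4.705,12.83): [(0, 13.6959) (0, 7.8402) (11, 6.2493) (11, 11.6715)]  |A|=62.0286
4. ⊥bis P6·P2 via (3.82,13.405): [(1.7839, 13.3676) (0, 13.3348) (0, 7.8402) (11, 6.2493) (11, 11.6715)]  |A|=61.7066
5. ⊥bis P6·P3 via (3.86,9.81): [(0, 9.6615) (0, 7.8402) (11, 6.2493) (11, 10.0846)]  |A|=31.1118
6. ⊥bis P6·P4 via (4.36,12.39): [(0, 9.6615) (0, 7.8402) (11, 6.2493) (11, 10.0846)]  |A|=31.1118
7. ⊥bis P6·P5 via (3.865,14.595): [(0, 9.6615) (0, 7.8402) (11, 6.2493) (11, 10.0846)]  |A|=31.1118
8. canonical 4-gon: [(0, 9.6615) (0, 7.8402) (11, 6.2493) (11, 10.0846)]
9. shoelace: 31.1118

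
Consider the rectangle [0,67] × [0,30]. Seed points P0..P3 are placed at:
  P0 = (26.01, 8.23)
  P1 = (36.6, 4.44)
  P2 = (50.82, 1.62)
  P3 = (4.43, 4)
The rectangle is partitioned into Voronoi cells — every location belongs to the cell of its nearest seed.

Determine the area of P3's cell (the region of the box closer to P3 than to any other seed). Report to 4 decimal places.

1. box [0,67]×[0,30]: [(0, 0) (67, 0) (67, 30) (0, 30)]
2. ⊥bis P3·P0 via (15.22,6.115): [(0, 0) (16.4186, 0) (10.5382, 30) (0, 30)]  |A|=404.3522
3. ⊥bis P3·P1 via (20.515,4.22): [(0, 0) (16.4186, 0) (10.5382, 30) (0, 30)]  |A|=404.3522
4. ⊥bis P3·P2 via (27.625,2.81): [(0, 0) (16.4186, 0) (10.5382, 30) (0, 30)]  |A|=404.3522
5. canonical 4-gon: [(0, 0) (16.4186, 0) (10.5382, 30) (0, 30)]
6. shoelace: 404.3522

Area of P3's cell: 404.3522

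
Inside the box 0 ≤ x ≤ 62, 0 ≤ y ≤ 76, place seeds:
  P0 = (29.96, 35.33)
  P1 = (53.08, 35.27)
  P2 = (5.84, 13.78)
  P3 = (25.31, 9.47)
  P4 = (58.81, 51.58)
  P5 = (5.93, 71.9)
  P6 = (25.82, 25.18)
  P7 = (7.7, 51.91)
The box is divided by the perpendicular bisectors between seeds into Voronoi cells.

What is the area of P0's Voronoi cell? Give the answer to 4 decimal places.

Area of P0's cell: 592.1761

1. box [0,62]×[0,76]: [(0, 0) (62, 0) (62, 76) (0, 76)]
2. ⊥bis P0·P1 via (41.52,35.3): [(0, 0) (41.4284, 0) (41.6256, 76) (0, 76)]  |A|=3156.0525
3. ⊥bis P0·P2 via (17.9,24.555): [(0, 44.5897) (39.8387, 0) (41.4284, 0) (41.6256, 76) (0, 76)]  |A|=2267.8556
4. ⊥bis P0·P3 via (27.635,22.4): [(0, 44.5897) (18.3306, 24.0731) (41.4801, 19.9105) (41.6256, 76) (0, 76)]  |A|=2018.1547
5. ⊥bis P0·P4 via (44.385,43.455): [(0, 44.5897) (18.3306, 24.0731) (41.4801, 19.9105) (41.5542, 48.4807) (26.0538, 76) (0, 76)]  |A|=1803.8917
6. ⊥bis P0·P5 via (17.945,53.615): [(1.5573, 42.8467) (18.3306, 24.0731) (41.4801, 19.9105) (41.5542, 48.4807) (33.0658, 63.5508)]  |A|=1078.8331
7. ⊥bis P0·P6 via (27.89,30.255): [(1.5573, 42.8467) (4.1594, 39.9343) (41.4925, 24.7068) (41.5542, 48.4807) (33.0658, 63.5508)]  |A|=835.1126
8. ⊥bis P0·P7 via (18.83,43.62): [(13.306, 36.2036) (41.4925, 24.7068) (41.5542, 48.4807) (33.3282, 63.085)]  |A|=592.1761
9. canonical 4-gon: [(13.306, 36.2036) (41.4925, 24.7068) (41.5542, 48.4807) (33.3282, 63.085)]
10. shoelace: 592.1761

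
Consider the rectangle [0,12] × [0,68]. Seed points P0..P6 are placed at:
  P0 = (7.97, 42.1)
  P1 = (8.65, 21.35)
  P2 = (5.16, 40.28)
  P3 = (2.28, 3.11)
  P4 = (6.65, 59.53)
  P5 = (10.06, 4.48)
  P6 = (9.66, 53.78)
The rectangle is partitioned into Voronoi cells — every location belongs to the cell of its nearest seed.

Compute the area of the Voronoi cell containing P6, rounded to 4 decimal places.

1. box [0,12]×[0,68]: [(0, 0) (12, 0) (12, 68) (0, 68)]
2. ⊥bis P6·P0 via (8.815,47.94): [(0, 49.2155) (12, 47.4792) (12, 68) (0, 68)]  |A|=235.8323
3. ⊥bis P6·P1 via (9.155,37.565): [(0, 49.2155) (12, 47.4792) (12, 68) (0, 68)]  |A|=235.8323
4. ⊥bis P6·P2 via (7.41,47.03): [(0, 49.5) (1.5084, 48.9972) (12, 47.4792) (12, 68) (0, 68)]  |A|=235.6177
5. ⊥bis P6·P3 via (5.97,28.445): [(0, 49.5) (1.5084, 48.9972) (12, 47.4792) (12, 68) (0, 68)]  |A|=235.6177
6. ⊥bis P6·P4 via (8.155,56.655): [(0, 52.386) (0, 49.5) (1.5084, 48.9972) (12, 47.4792) (12, 58.6678)]  |A|=85.9406
7. ⊥bis P6·P5 via (9.86,29.13): [(0, 52.386) (0, 49.5) (1.5084, 48.9972) (12, 47.4792) (12, 58.6678)]  |A|=85.9406
8. canonical 5-gon: [(0, 52.386) (0, 49.5) (1.5084, 48.9972) (12, 47.4792) (12, 58.6678)]
9. shoelace: 85.9406

Area of P6's cell: 85.9406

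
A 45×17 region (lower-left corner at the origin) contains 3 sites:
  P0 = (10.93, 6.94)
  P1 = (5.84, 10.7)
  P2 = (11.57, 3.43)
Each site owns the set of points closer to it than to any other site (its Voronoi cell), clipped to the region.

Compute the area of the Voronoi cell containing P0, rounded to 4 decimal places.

1. box [0,45]×[0,17]: [(0, 0) (45, 0) (45, 17) (0, 17)]
2. ⊥bis P0·P1 via (8.385,8.82): [(1.8696, 0) (45, 0) (45, 17) (14.4276, 17)]  |A|=626.4735
3. ⊥bis P0·P2 via (11.25,5.185): [(4.8359, 4.0155) (45, 11.3388) (45, 17) (14.4276, 17)]  |A|=312.1717
4. canonical 4-gon: [(4.8359, 4.0155) (45, 11.3388) (45, 17) (14.4276, 17)]
5. shoelace: 312.1717

Area of P0's cell: 312.1717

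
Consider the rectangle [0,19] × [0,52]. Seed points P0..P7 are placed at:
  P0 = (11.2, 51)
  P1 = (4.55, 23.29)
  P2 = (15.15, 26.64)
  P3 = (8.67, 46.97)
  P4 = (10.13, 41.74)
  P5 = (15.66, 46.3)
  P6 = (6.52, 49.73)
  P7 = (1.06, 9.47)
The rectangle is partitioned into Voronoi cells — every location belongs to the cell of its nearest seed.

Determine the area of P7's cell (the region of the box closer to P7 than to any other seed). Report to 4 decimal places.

Area of P7's cell: 270.2193

1. box [0,19]×[0,52]: [(0, 0) (19, 0) (19, 52) (0, 52)]
2. ⊥bis P7·P0 via (6.13,30.235): [(0, 31.7317) (0, 0) (19, 0) (19, 27.0926)]  |A|=558.8314
3. ⊥bis P7·P1 via (2.805,16.38): [(0, 17.0884) (0, 0) (19, 0) (19, 12.2902)]  |A|=279.0966
4. ⊥bis P7·P2 via (8.105,18.055): [(13.4095, 13.702) (0, 17.0884) (0, 0) (19, 0) (19, 9.1144)]  |A|=270.2193
5. ⊥bis P7·P3 via (4.865,28.22): [(13.4095, 13.702) (0, 17.0884) (0, 0) (19, 0) (19, 9.1144)]  |A|=270.2193
6. ⊥bis P7·P4 via (5.595,25.605): [(13.4095, 13.702) (0, 17.0884) (0, 0) (19, 0) (19, 9.1144)]  |A|=270.2193
7. ⊥bis P7·P5 via (8.36,27.885): [(13.4095, 13.702) (0, 17.0884) (0, 0) (19, 0) (19, 9.1144)]  |A|=270.2193
8. ⊥bis P7·P6 via (3.79,29.6): [(13.4095, 13.702) (0, 17.0884) (0, 0) (19, 0) (19, 9.1144)]  |A|=270.2193
9. canonical 5-gon: [(13.4095, 13.702) (0, 17.0884) (0, 0) (19, 0) (19, 9.1144)]
10. shoelace: 270.2193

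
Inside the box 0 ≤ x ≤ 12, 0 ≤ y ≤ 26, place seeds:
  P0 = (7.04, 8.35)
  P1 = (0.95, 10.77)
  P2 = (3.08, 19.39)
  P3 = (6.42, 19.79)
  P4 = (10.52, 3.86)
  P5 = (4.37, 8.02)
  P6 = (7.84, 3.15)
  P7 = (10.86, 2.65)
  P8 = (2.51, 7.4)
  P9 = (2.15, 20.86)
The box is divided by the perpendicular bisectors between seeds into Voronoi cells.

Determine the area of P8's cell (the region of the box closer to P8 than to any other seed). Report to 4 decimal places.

Area of P8's cell: 29.2283

1. box [0,12]×[0,26]: [(0, 0) (12, 0) (12, 26) (0, 26)]
2. ⊥bis P8·P0 via (4.775,7.875): [(0, 0) (6.4265, 0) (0.974, 26) (0, 26)]  |A|=96.2057
3. ⊥bis P8·P1 via (1.73,9.085): [(0, 8.2842) (0, 0) (6.4265, 0) (4.2743, 10.2628)]  |A|=50.6811
4. ⊥bis P8·P2 via (2.795,13.395): [(0, 8.2842) (0, 0) (6.4265, 0) (4.2743, 10.2628)]  |A|=50.6811
5. ⊥bis P8·P3 via (4.465,13.595): [(0, 8.2842) (0, 0) (6.4265, 0) (4.2743, 10.2628)]  |A|=50.6811
6. ⊥bis P8·P4 via (6.515,5.63): [(0, 8.2842) (0, 0) (4.0268, 0) (5.6542, 3.6824) (4.2743, 10.2628)]  |A|=46.2629
7. ⊥bis P8·P5 via (3.44,7.71): [(2.8143, 9.587) (0, 8.2842) (0, 0) (4.0268, 0) (5.1573, 2.558)]  |A|=37.9296
8. ⊥bis P8·P6 via (5.175,5.275): [(4.5239, 4.4584) (2.8143, 9.587) (0, 8.2842) (0, 0) (0.9689, 0)]  |A|=29.2283
9. ⊥bis P8·P7 via (6.685,5.025): [(4.5239, 4.4584) (2.8143, 9.587) (0, 8.2842) (0, 0) (0.9689, 0)]  |A|=29.2283
10. ⊥bis P8·P9 via (2.33,14.13): [(4.5239, 4.4584) (2.8143, 9.587) (0, 8.2842) (0, 0) (0.9689, 0)]  |A|=29.2283
11. canonical 5-gon: [(4.5239, 4.4584) (2.8143, 9.587) (0, 8.2842) (0, 0) (0.9689, 0)]
12. shoelace: 29.2283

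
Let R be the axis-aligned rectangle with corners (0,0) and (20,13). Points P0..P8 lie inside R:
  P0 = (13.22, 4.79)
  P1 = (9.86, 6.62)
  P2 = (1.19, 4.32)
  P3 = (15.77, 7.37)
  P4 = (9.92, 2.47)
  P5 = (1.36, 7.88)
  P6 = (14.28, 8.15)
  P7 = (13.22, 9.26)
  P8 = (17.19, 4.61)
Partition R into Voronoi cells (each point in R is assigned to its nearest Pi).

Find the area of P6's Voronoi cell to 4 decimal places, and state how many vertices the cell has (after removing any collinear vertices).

1. box [0,20]×[0,13]: [(0, 0) (20, 0) (20, 13) (0, 13)]
2. ⊥bis P6·P0 via (13.75,6.47): [(0, 10.8078) (20, 4.4983) (20, 13) (0, 13)]  |A|=106.9393
3. ⊥bis P6·P1 via (12.07,7.385): [(12.2196, 6.9528) (20, 4.4983) (20, 13) (10.1263, 13)]  |A|=62.9274
4. ⊥bis P6·P2 via (7.735,6.235): [(12.2196, 6.9528) (20, 4.4983) (20, 13) (10.1263, 13)]  |A|=62.9274
5. ⊥bis P6·P3 via (15.025,7.76): [(12.2196, 6.9528) (14.2647, 6.3076) (17.7681, 13) (10.1263, 13)]  |A|=31.079
6. ⊥bis P6·P4 via (12.1,5.31): [(12.2196, 6.9528) (14.2647, 6.3076) (17.7681, 13) (10.1263, 13)]  |A|=31.079
7. ⊥bis P6·P5 via (7.82,8.015): [(12.2196, 6.9528) (14.2647, 6.3076) (17.7681, 13) (10.1263, 13)]  |A|=31.079
8. ⊥bis P6·P7 via (13.75,8.705): [(12.144, 7.1713) (12.2196, 6.9528) (14.2647, 6.3076) (17.2888, 12.0844)]  |A|=7.6304
9. ⊥bis P6·P8 via (15.735,6.38): [(12.144, 7.1713) (12.2196, 6.9528) (14.2647, 6.3076) (17.2888, 12.0844)]  |A|=7.6304
10. canonical 4-gon: [(12.144, 7.1713) (12.2196, 6.9528) (14.2647, 6.3076) (17.2888, 12.0844)]
11. shoelace: 7.6304

Area of P6's cell: 7.6304 (4 vertices)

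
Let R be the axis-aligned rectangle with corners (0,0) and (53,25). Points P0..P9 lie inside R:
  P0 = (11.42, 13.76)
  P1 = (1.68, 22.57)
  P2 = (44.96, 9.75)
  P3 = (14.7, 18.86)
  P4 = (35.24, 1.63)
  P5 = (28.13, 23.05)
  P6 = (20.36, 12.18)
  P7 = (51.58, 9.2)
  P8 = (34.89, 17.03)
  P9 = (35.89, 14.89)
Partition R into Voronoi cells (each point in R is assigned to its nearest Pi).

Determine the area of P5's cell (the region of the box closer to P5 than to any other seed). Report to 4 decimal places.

1. box [0,53]×[0,25]: [(0, 0) (53, 0) (53, 25) (0, 25)]
2. ⊥bis P5·P0 via (19.775,18.405): [(30.0073, 0) (53, 0) (53, 25) (16.1085, 25)]  |A|=748.5522
3. ⊥bis P5·P1 via (14.905,22.81): [(30.0073, 0) (53, 0) (53, 25) (16.1085, 25)]  |A|=748.5522
4. ⊥bis P5·P2 via (36.545,16.4): [(27.355, 4.7708) (43.3412, 25) (16.1085, 25)]  |A|=275.4477
5. ⊥bis P5·P3 via (21.415,20.955): [(25.3252, 8.4218) (27.355, 4.7708) (43.3412, 25) (20.153, 25)]  |A|=241.9222
6. ⊥bis P5·P4 via (31.685,12.34): [(24.8143, 10.0594) (33.9238, 13.0831) (43.3412, 25) (20.153, 25)]  |A|=213.2635
7. ⊥bis P5·P6 via (24.245,17.615): [(21.9439, 19.2599) (31.6437, 12.3263) (33.9238, 13.0831) (43.3412, 25) (20.153, 25)]  |A|=178.5929
8. ⊥bis P5·P7 via (39.855,16.125): [(21.9439, 19.2599) (31.6437, 12.3263) (33.9238, 13.0831) (43.3412, 25) (20.153, 25)]  |A|=178.5929
9. ⊥bis P5·P8 via (31.51,20.04): [(21.9439, 19.2599) (27.3646, 15.3851) (35.927, 25) (20.153, 25)]  |A|=87.9215
10. ⊥bis P5·P9 via (32.01,18.97): [(21.9439, 19.2599) (27.3646, 15.3851) (35.927, 25) (20.153, 25)]  |A|=87.9215
11. canonical 4-gon: [(21.9439, 19.2599) (27.3646, 15.3851) (35.927, 25) (20.153, 25)]
12. shoelace: 87.9215

Area of P5's cell: 87.9215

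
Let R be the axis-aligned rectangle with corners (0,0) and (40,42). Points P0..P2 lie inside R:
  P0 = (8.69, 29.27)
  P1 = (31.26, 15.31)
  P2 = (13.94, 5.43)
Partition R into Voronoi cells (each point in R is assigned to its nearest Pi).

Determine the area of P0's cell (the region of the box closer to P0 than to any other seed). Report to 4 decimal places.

Area of P0's cell: 615.0725

1. box [0,40]×[0,42]: [(0, 0) (40, 0) (40, 42) (0, 42)]
2. ⊥bis P0·P1 via (19.975,22.29): [(0, 0) (6.1882, 0) (32.166, 42) (0, 42)]  |A|=805.4386
3. ⊥bis P0·P2 via (11.315,17.35): [(0, 14.8582) (17.8033, 18.7788) (32.166, 42) (0, 42)]  |A|=615.0725
4. canonical 4-gon: [(0, 14.8582) (17.8033, 18.7788) (32.166, 42) (0, 42)]
5. shoelace: 615.0725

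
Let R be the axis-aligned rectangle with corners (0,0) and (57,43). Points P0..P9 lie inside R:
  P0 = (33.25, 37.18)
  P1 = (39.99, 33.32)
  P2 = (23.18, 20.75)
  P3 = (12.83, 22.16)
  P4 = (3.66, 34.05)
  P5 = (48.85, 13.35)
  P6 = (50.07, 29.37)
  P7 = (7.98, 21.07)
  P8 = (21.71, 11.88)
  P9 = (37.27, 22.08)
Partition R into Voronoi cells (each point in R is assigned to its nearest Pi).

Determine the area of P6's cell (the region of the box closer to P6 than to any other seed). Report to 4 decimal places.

1. box [0,57]×[0,43]: [(0, 0) (57, 0) (57, 43) (0, 43)]
2. ⊥bis P6·P0 via (41.66,33.275): [(26.2095, 0) (57, 0) (57, 43) (46.1756, 43)]  |A|=894.721
3. ⊥bis P6·P1 via (45.03,31.345): [(32.747, 0) (57, 0) (57, 43) (49.5972, 43)]  |A|=680.6002
4. ⊥bis P6·P2 via (36.625,25.06): [(39.2987, 16.7194) (44.6584, 0) (57, 0) (57, 43) (49.5972, 43)]  |A|=581.0249
5. ⊥bis P6·P3 via (31.45,25.765): [(39.2987, 16.7194) (44.6584, 0) (57, 0) (57, 43) (49.5972, 43)]  |A|=581.0249
6. ⊥bis P6·P4 via (26.865,31.71): [(39.2987, 16.7194) (44.6584, 0) (57, 0) (57, 43) (49.5972, 43)]  |A|=581.0249
7. ⊥bis P6·P5 via (49.46,21.36): [(41.359, 21.9769) (57, 20.7858) (57, 43) (49.5972, 43)]  |A|=251.5413
8. ⊥bis P6·P7 via (29.025,25.22): [(41.359, 21.9769) (57, 20.7858) (57, 43) (49.5972, 43)]  |A|=251.5413
9. ⊥bis P6·P8 via (35.89,20.625): [(41.359, 21.9769) (57, 20.7858) (57, 43) (49.5972, 43)]  |A|=251.5413
10. ⊥bis P6·P9 via (43.67,25.725): [(43.171, 26.6011) (46.0062, 21.623) (57, 20.7858) (57, 43) (49.5972, 43)]  |A|=240.4759
11. canonical 5-gon: [(43.171, 26.6011) (46.0062, 21.623) (57, 20.7858) (57, 43) (49.5972, 43)]
12. shoelace: 240.4759

Area of P6's cell: 240.4759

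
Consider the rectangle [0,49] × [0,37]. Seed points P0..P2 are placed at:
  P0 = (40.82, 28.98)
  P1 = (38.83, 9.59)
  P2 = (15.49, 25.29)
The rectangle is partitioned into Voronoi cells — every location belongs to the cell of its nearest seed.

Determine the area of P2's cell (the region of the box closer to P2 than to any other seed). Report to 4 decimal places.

Area of P2's cell: 918.3024

1. box [0,49]×[0,37]: [(0, 0) (49, 0) (49, 37) (0, 37)]
2. ⊥bis P2·P0 via (28.155,27.135): [(0, 0) (32.1079, 0) (26.7179, 37) (0, 37)]  |A|=1088.2781
3. ⊥bis P2·P1 via (27.16,17.44): [(0, 0) (15.4287, 0) (29.1388, 20.3817) (26.7179, 37) (0, 37)]  |A|=918.3024
4. canonical 5-gon: [(0, 0) (15.4287, 0) (29.1388, 20.3817) (26.7179, 37) (0, 37)]
5. shoelace: 918.3024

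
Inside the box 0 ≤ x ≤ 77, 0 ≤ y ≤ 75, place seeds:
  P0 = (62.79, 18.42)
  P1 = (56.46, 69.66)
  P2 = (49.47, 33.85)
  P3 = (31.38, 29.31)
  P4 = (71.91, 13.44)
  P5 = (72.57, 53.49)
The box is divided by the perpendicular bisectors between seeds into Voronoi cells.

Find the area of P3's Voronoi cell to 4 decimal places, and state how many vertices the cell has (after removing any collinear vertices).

1. box [0,77]×[0,75]: [(0, 0) (77, 0) (77, 75) (0, 75)]
2. ⊥bis P3·P0 via (47.085,23.865): [(0, 0) (38.8109, 0) (64.8138, 75) (0, 75)]  |A|=3885.9241
3. ⊥bis P3·P1 via (43.92,49.485): [(0, 0) (38.8109, 0) (53.8316, 43.3243) (2.8701, 75) (0, 75)]  |A|=2904.8709
4. ⊥bis P3·P2 via (40.425,31.58): [(0, 0) (38.8109, 0) (44.3448, 15.9614) (34.455, 55.3681) (2.8701, 75) (0, 75)]  |A|=2582.6404
5. ⊥bis P3·P4 via (51.645,21.375): [(0, 0) (38.8109, 0) (44.3448, 15.9614) (34.455, 55.3681) (2.8701, 75) (0, 75)]  |A|=2582.6404
6. ⊥bis P3·P5 via (51.975,41.4): [(0, 0) (38.8109, 0) (44.3448, 15.9614) (34.455, 55.3681) (2.8701, 75) (0, 75)]  |A|=2582.6404
7. canonical 6-gon: [(0, 0) (38.8109, 0) (44.3448, 15.9614) (34.455, 55.3681) (2.8701, 75) (0, 75)]
8. shoelace: 2582.6404

Area of P3's cell: 2582.6404 (6 vertices)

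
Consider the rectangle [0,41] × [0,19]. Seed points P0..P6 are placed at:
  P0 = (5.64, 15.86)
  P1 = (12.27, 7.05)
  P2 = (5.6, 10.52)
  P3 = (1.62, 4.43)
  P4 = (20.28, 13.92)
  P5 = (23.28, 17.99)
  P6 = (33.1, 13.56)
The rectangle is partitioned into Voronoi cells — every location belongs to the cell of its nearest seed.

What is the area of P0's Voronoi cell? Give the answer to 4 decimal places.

Area of P0's cell: 75.3166

1. box [0,41]×[0,19]: [(0, 0) (41, 0) (41, 19) (0, 19)]
2. ⊥bis P0·P1 via (8.955,11.455): [(0, 4.7159) (18.9809, 19) (0, 19)]  |A|=135.5624
3. ⊥bis P0·P2 via (5.62,13.19): [(0, 13.2321) (11.2049, 13.1482) (18.9809, 19) (0, 19)]  |A|=87.8508
4. ⊥bis P0·P3 via (3.63,10.145): [(0, 13.2321) (11.2049, 13.1482) (18.9809, 19) (0, 19)]  |A|=87.8508
5. ⊥bis P0·P4 via (12.96,14.89): [(0, 13.2321) (11.2049, 13.1482) (12.898, 14.4223) (13.5046, 19) (0, 19)]  |A|=75.3166
6. ⊥bis P0·P5 via (14.46,16.925): [(0, 13.2321) (11.2049, 13.1482) (12.898, 14.4223) (13.5046, 19) (0, 19)]  |A|=75.3166
7. ⊥bis P0·P6 via (19.37,14.71): [(0, 13.2321) (11.2049, 13.1482) (12.898, 14.4223) (13.5046, 19) (0, 19)]  |A|=75.3166
8. canonical 5-gon: [(0, 13.2321) (11.2049, 13.1482) (12.898, 14.4223) (13.5046, 19) (0, 19)]
9. shoelace: 75.3166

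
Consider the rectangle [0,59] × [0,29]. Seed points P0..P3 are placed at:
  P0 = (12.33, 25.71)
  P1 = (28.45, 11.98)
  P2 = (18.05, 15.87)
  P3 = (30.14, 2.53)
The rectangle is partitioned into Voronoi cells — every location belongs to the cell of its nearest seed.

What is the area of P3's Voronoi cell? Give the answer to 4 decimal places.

Area of P3's cell: 370.7338

1. box [0,59]×[0,29]: [(0, 0) (59, 0) (59, 29) (0, 29)]
2. ⊥bis P3·P0 via (21.235,14.12): [(2.8576, 0) (59, 0) (59, 29) (40.6016, 29)]  |A|=1080.8423
3. ⊥bis P3·P1 via (29.295,7.255): [(7.1444, 3.2937) (2.8576, 0) (59, 0) (59, 12.5673)]  |A|=418.3005
4. ⊥bis P3·P2 via (24.095,9.2): [(20.143, 5.6183) (13.9438, 0) (59, 0) (59, 12.5673)]  |A|=370.7338
5. canonical 4-gon: [(20.143, 5.6183) (13.9438, 0) (59, 0) (59, 12.5673)]
6. shoelace: 370.7338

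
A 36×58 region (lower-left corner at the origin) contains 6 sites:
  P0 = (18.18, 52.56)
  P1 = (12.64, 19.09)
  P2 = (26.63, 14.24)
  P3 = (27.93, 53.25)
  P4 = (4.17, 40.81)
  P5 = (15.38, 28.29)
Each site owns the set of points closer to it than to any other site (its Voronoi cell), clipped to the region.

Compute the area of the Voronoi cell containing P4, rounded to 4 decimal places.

1. box [0,36]×[0,58]: [(0, 0) (36, 0) (36, 58) (0, 58)]
2. ⊥bis P4·P0 via (11.175,46.685): [(0, 0) (36, 0) (36, 17.0851) (1.6853, 58) (0, 58)]  |A|=1386.0088
3. ⊥bis P4·P1 via (8.405,29.95): [(0, 26.6724) (21.0687, 34.8884) (1.6853, 58) (0, 58)]  |A|=349.4905
4. ⊥bis P4·P2 via (15.4,27.525): [(0, 26.6724) (21.0687, 34.8884) (1.6853, 58) (0, 58)]  |A|=349.4905
5. ⊥bis P4·P3 via (16.05,47.03): [(0, 26.6724) (21.0687, 34.8884) (1.6853, 58) (0, 58)]  |A|=349.4905
6. ⊥bis P4·P5 via (9.775,34.55): [(0, 26.6724) (1.7304, 27.3472) (16.3872, 40.4703) (1.6853, 58) (0, 58)]  |A|=277.8659
7. canonical 5-gon: [(0, 26.6724) (1.7304, 27.3472) (16.3872, 40.4703) (1.6853, 58) (0, 58)]
8. shoelace: 277.8659

Area of P4's cell: 277.8659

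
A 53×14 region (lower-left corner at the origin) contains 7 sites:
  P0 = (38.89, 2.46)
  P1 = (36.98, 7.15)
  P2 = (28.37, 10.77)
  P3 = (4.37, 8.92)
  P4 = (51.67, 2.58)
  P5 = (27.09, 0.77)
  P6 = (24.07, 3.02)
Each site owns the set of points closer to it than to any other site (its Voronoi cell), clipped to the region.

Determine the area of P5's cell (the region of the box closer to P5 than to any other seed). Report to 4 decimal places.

Area of P5's cell: 34.4708

1. box [0,53]×[0,14]: [(0, 0) (53, 0) (53, 14) (0, 14)]
2. ⊥bis P5·P0 via (32.99,1.615): [(0, 0) (33.2213, 0) (31.2162, 14) (0, 14)]  |A|=451.0626
3. ⊥bis P5·P1 via (32.035,3.96): [(0, 0) (33.2213, 0) (32.8308, 2.7263) (25.5582, 14) (0, 14)]  |A|=419.1695
4. ⊥bis P5·P2 via (27.73,5.77): [(0, 9.3194) (0, 0) (33.2213, 0) (32.8308, 2.7263) (31.1498, 5.3323)]  |A|=235.5045
5. ⊥bis P5·P3 via (15.73,4.845): [(16.574, 7.198) (13.992, 0) (33.2213, 0) (32.8308, 2.7263) (31.1498, 5.3323)]  |A|=107.917
6. ⊥bis P5·P4 via (39.38,1.675): [(16.574, 7.198) (13.992, 0) (33.2213, 0) (32.8308, 2.7263) (31.1498, 5.3323)]  |A|=107.917
7. ⊥bis P5·P6 via (25.58,1.895): [(28.4028, 5.6839) (24.1682, 0) (33.2213, 0) (32.8308, 2.7263) (31.1498, 5.3323)]  |A|=34.4708
8. canonical 5-gon: [(28.4028, 5.6839) (24.1682, 0) (33.2213, 0) (32.8308, 2.7263) (31.1498, 5.3323)]
9. shoelace: 34.4708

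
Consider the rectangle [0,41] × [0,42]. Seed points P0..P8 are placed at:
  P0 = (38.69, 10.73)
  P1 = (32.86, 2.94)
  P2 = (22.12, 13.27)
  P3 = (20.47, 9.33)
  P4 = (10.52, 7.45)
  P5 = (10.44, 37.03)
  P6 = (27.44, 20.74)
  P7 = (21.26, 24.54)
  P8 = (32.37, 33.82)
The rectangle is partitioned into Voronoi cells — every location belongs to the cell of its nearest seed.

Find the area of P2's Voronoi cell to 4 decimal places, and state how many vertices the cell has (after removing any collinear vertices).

1. box [0,41]×[0,42]: [(0, 0) (41, 0) (41, 42) (0, 42)]
2. ⊥bis P2·P0 via (30.405,12): [(0, 0) (28.5655, 0) (35.0037, 42) (0, 42)]  |A|=1334.9533
3. ⊥bis P2·P1 via (27.49,8.105): [(0, 0) (19.6944, 0) (30.2474, 10.9718) (35.0037, 42) (0, 42)]  |A|=1286.287
4. ⊥bis P2·P3 via (21.295,11.3): [(0, 20.218) (27.9018, 8.5332) (30.2474, 10.9718) (35.0037, 42) (0, 42)]  |A|=920.2
5. ⊥bis P2·P4 via (16.32,10.36): [(14.3996, 14.1877) (27.9018, 8.5332) (30.2474, 10.9718) (35.0037, 42) (0.4454, 42)]  |A|=757.1797
6. ⊥bis P2·P5 via (16.28,25.15): [(10.3597, 22.2397) (14.3996, 14.1877) (27.9018, 8.5332) (30.2474, 10.9718) (33.7361, 33.7311)]  |A|=326.3732
7. ⊥bis P2·P6 via (24.78,17.005): [(14.5426, 24.2959) (10.3597, 22.2397) (14.3996, 14.1877) (27.9018, 8.5332) (30.2474, 10.9718) (30.5431, 12.9007)]  |A|=141.5313
8. ⊥bis P2·P7 via (21.69,18.905): [(22.0713, 18.9341) (12.3889, 18.1952) (14.3996, 14.1877) (27.9018, 8.5332) (30.2474, 10.9718) (30.5431, 12.9007)]  |A|=102.2473
9. ⊥bis P2·P8 via (27.245,23.545): [(22.0713, 18.9341) (12.3889, 18.1952) (14.3996, 14.1877) (27.9018, 8.5332) (30.2474, 10.9718) (30.5431, 12.9007)]  |A|=102.2473
10. canonical 6-gon: [(22.0713, 18.9341) (12.3889, 18.1952) (14.3996, 14.1877) (27.9018, 8.5332) (30.2474, 10.9718) (30.5431, 12.9007)]
11. shoelace: 102.2473

Area of P2's cell: 102.2473 (6 vertices)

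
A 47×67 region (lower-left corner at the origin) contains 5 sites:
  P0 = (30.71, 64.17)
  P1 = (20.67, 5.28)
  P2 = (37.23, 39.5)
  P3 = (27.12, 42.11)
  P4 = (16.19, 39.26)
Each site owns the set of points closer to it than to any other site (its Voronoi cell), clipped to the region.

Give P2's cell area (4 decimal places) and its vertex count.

Area of P2's cell: 565.1988 (4 vertices)

1. box [0,47]×[0,67]: [(0, 0) (47, 0) (47, 67) (0, 67)]
2. ⊥bis P2·P0 via (33.97,51.835): [(0, 42.8571) (0, 0) (47, 0) (47, 55.2787)]  |A|=2306.1912
3. ⊥bis P2·P1 via (28.95,22.39): [(0, 42.8571) (0, 36.3997) (47, 13.6551) (47, 55.2787)]  |A|=1129.9032
4. ⊥bis P2·P3 via (32.175,40.805): [(35.0996, 52.1335) (27.5908, 23.0478) (47, 13.6551) (47, 55.2787)]  |A|=565.1988
5. ⊥bis P2·P4 via (26.71,39.38): [(35.0996, 52.1335) (27.5908, 23.0478) (47, 13.6551) (47, 55.2787)]  |A|=565.1988
6. canonical 4-gon: [(35.0996, 52.1335) (27.5908, 23.0478) (47, 13.6551) (47, 55.2787)]
7. shoelace: 565.1988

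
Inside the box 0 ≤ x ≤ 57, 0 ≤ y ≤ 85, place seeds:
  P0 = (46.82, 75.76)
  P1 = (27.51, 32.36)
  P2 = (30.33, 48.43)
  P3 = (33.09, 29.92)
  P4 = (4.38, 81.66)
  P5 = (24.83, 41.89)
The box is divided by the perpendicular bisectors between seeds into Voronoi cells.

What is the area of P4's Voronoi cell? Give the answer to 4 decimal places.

Area of P4's cell: 586.1737

1. box [0,57]×[0,85]: [(0, 0) (57, 0) (57, 85) (0, 85)]
2. ⊥bis P4·P0 via (25.6,78.71): [(0, 0) (14.6578, 0) (26.4744, 85) (0, 85)]  |A|=1748.1179
3. ⊥bis P4·P1 via (15.945,57.01): [(0, 49.5291) (23.0465, 60.3418) (26.4744, 85) (0, 85)]  |A|=735.1454
4. ⊥bis P4·P2 via (17.355,65.045): [(0, 51.4921) (24.4731, 70.6036) (26.4744, 85) (0, 85)]  |A|=600.5879
5. ⊥bis P4·P3 via (18.735,55.79): [(0, 51.4921) (24.4731, 70.6036) (26.4744, 85) (0, 85)]  |A|=600.5879
6. ⊥bis P4·P5 via (14.605,61.775): [(0, 54.265) (10.3965, 59.611) (24.4731, 70.6036) (26.4744, 85) (0, 85)]  |A|=586.1737
7. canonical 5-gon: [(0, 54.265) (10.3965, 59.611) (24.4731, 70.6036) (26.4744, 85) (0, 85)]
8. shoelace: 586.1737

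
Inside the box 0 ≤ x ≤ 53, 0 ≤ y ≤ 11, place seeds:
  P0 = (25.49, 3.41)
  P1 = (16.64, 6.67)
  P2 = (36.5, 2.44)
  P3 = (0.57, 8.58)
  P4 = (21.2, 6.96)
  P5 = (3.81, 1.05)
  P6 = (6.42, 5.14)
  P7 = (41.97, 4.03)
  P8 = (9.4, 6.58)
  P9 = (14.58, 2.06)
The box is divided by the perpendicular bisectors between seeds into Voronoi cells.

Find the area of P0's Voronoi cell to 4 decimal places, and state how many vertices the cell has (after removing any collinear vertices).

Area of P0's cell: 82.8636 (5 vertices)

1. box [0,53]×[0,11]: [(0, 0) (53, 0) (53, 11) (0, 11)]
2. ⊥bis P0·P1 via (21.065,5.04): [(19.2085, 0) (53, 0) (53, 11) (23.2604, 11)]  |A|=349.4211
3. ⊥bis P0·P2 via (30.995,2.925): [(19.2085, 0) (30.7373, 0) (31.7064, 11) (23.2604, 11)]  |A|=109.8616
4. ⊥bis P0·P3 via (13.03,5.995): [(19.2085, 0) (30.7373, 0) (31.7064, 11) (23.2604, 11)]  |A|=109.8616
5. ⊥bis P0·P4 via (23.345,5.185): [(19.3321, 0.3356) (19.2085, 0) (30.7373, 0) (31.7064, 11) (28.1569, 11)]  |A|=83.7523
6. ⊥bis P0·P5 via (14.65,2.23): [(19.3321, 0.3356) (19.2085, 0) (30.7373, 0) (31.7064, 11) (28.1569, 11)]  |A|=83.7523
7. ⊥bis P0·P6 via (15.955,4.275): [(19.3321, 0.3356) (19.2085, 0) (30.7373, 0) (31.7064, 11) (28.1569, 11)]  |A|=83.7523
8. ⊥bis P0·P7 via (33.73,3.72): [(19.3321, 0.3356) (19.2085, 0) (30.7373, 0) (31.7064, 11) (28.1569, 11)]  |A|=83.7523
9. ⊥bis P0·P8 via (17.445,4.995): [(19.3321, 0.3356) (19.2085, 0) (30.7373, 0) (31.7064, 11) (28.1569, 11)]  |A|=83.7523
10. ⊥bis P0·P9 via (20.035,2.735): [(20.2018, 1.3867) (20.3734, 0) (30.7373, 0) (31.7064, 11) (28.1569, 11)]  |A|=82.8636
11. canonical 5-gon: [(20.2018, 1.3867) (20.3734, 0) (30.7373, 0) (31.7064, 11) (28.1569, 11)]
12. shoelace: 82.8636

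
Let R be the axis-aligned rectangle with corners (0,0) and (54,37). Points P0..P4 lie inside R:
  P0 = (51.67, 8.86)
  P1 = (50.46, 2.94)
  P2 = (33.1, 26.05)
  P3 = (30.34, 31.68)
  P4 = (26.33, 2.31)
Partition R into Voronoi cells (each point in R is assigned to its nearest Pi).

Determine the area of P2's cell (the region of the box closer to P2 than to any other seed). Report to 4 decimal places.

Area of P2's cell: 485.0618

1. box [0,54]×[0,37]: [(0, 0) (54, 0) (54, 37) (0, 37)]
2. ⊥bis P2·P0 via (42.385,17.455): [(0, 0) (26.2271, 0) (54, 30.0024) (54, 37) (0, 37)]  |A|=1581.3732
3. ⊥bis P2·P1 via (41.78,14.495): [(0, 0) (22.4839, 0) (34.7715, 9.2303) (54, 30.0024) (54, 37) (0, 37)]  |A|=1564.0979
4. ⊥bis P2·P3 via (31.72,28.865): [(0, 13.3149) (0, 0) (22.4839, 0) (34.7715, 9.2303) (54, 30.0024) (54, 37) (48.3142, 37)]  |A|=991.9337
5. ⊥bis P2·P4 via (29.715,14.18): [(12.0441, 19.2193) (37.3404, 12.0054) (54, 30.0024) (54, 37) (48.3142, 37)]  |A|=485.0618
6. canonical 5-gon: [(12.0441, 19.2193) (37.3404, 12.0054) (54, 30.0024) (54, 37) (48.3142, 37)]
7. shoelace: 485.0618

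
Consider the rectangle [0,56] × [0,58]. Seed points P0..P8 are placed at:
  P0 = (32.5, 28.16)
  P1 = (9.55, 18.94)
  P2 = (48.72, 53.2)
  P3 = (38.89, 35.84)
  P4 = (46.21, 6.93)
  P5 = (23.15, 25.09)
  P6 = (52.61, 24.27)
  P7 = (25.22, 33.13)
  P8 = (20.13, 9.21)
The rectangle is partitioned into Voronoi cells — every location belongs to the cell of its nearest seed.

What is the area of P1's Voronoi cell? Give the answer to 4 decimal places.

1. box [0,56]×[0,58]: [(0, 0) (56, 0) (56, 58) (0, 58)]
2. ⊥bis P1·P0 via (21.025,23.55): [(0, 0) (30.486, 0) (7.185, 58) (0, 58)]  |A|=1092.4591
3. ⊥bis P1·P2 via (29.135,36.07): [(0, 0) (30.486, 0) (7.185, 58) (0, 58)]  |A|=1092.4591
4. ⊥bis P1·P3 via (24.22,27.39): [(0, 0) (30.486, 0) (8.5601, 54.5771) (6.5885, 58) (0, 58)]  |A|=1091.4382
5. ⊥bis P1·P4 via (27.88,12.935): [(0, 0) (23.6424, 0) (26.7164, 9.3832) (8.5601, 54.5771) (6.5885, 58) (0, 58)]  |A|=1059.3307
6. ⊥bis P1·P5 via (16.35,22.015): [(0, 0) (23.6424, 0) (24.7611, 3.4148) (0.0774, 58) (0, 58)]  |A|=760.5512
7. ⊥bis P1·P6 via (31.08,21.605): [(0, 0) (23.6424, 0) (24.7611, 3.4148) (0.0774, 58) (0, 58)]  |A|=760.5512
8. ⊥bis P1·P7 via (17.385,26.035): [(0, 45.2332) (0, 0) (23.6424, 0) (24.7611, 3.4148) (11.6864, 32.3279)]  |A|=684.9591
9. ⊥bis P1·P8 via (14.84,14.075): [(0, 45.2332) (0, 0) (1.8958, 0) (18.2592, 17.7929) (11.6864, 32.3279)]  |A|=472.3471
10. canonical 5-gon: [(0, 45.2332) (0, 0) (1.8958, 0) (18.2592, 17.7929) (11.6864, 32.3279)]
11. shoelace: 472.3471

Area of P1's cell: 472.3471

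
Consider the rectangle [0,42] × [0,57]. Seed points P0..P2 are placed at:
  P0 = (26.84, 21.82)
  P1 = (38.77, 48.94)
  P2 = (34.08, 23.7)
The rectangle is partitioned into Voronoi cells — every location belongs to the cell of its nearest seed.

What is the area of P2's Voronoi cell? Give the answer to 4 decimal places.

Area of P2's cell: 381.6461

1. box [0,42]×[0,57]: [(0, 0) (42, 0) (42, 57) (0, 57)]
2. ⊥bis P2·P0 via (30.46,22.76): [(36.3701, 0) (42, 0) (42, 57) (21.569, 57)]  |A|=742.7383
3. ⊥bis P2·P1 via (36.425,36.32): [(26.458, 38.172) (36.3701, 0) (42, 0) (42, 35.2841)]  |A|=381.6461
4. canonical 4-gon: [(26.458, 38.172) (36.3701, 0) (42, 0) (42, 35.2841)]
5. shoelace: 381.6461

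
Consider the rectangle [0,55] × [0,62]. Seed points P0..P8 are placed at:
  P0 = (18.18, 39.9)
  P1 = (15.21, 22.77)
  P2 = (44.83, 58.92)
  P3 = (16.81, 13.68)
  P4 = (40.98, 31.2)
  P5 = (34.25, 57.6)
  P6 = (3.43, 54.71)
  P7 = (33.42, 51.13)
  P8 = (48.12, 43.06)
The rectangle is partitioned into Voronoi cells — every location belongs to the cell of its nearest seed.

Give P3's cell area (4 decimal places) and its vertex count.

1. box [0,55]×[0,62]: [(0, 0) (55, 0) (55, 62) (0, 62)]
2. ⊥bis P3·P0 via (17.495,26.79): [(0, 27.7041) (0, 0) (55, 0) (55, 24.8304)]  |A|=1444.698
3. ⊥bis P3·P1 via (16.01,18.225): [(53.8716, 24.8893) (0, 15.407) (0, 0) (55, 0) (55, 24.8304)]  |A|=1113.464
4. ⊥bis P3·P2 via (30.82,36.3): [(50.2675, 24.2549) (0, 15.407) (0, 0) (55, 0) (55, 21.3238)]  |A|=1104.7025
5. ⊥bis P3·P4 via (28.895,22.44): [(30.1466, 20.7133) (0, 15.407) (0, 0) (45.161, 0)]  |A|=699.9503
6. ⊥bis P3·P5 via (25.53,35.64): [(30.1466, 20.7133) (0, 15.407) (0, 0) (45.161, 0)]  |A|=699.9503
7. ⊥bis P3·P6 via (10.12,34.195): [(30.1466, 20.7133) (0, 15.407) (0, 0) (45.161, 0)]  |A|=699.9503
8. ⊥bis P3·P7 via (25.115,32.405): [(30.1466, 20.7133) (0, 15.407) (0, 0) (45.161, 0)]  |A|=699.9503
9. ⊥bis P3·P8 via (32.465,28.37): [(30.1466, 20.7133) (0, 15.407) (0, 0) (45.161, 0)]  |A|=699.9503
10. canonical 4-gon: [(30.1466, 20.7133) (0, 15.407) (0, 0) (45.161, 0)]
11. shoelace: 699.9503

Area of P3's cell: 699.9503 (4 vertices)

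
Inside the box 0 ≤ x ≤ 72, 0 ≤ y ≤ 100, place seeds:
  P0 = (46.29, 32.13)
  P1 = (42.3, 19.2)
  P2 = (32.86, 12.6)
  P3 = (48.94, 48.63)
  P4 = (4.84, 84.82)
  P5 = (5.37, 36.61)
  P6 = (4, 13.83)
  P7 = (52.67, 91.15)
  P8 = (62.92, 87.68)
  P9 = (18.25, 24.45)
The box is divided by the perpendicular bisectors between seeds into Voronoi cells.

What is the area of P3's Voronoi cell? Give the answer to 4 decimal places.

Area of P3's cell: 1334.6505

1. box [0,72]×[0,100]: [(0, 0) (72, 0) (72, 100) (0, 100)]
2. ⊥bis P3·P0 via (47.615,40.38): [(0, 48.0273) (72, 36.4636) (72, 100) (0, 100)]  |A|=4158.3284
3. ⊥bis P3·P1 via (45.62,33.915): [(0, 48.0273) (72, 36.4636) (72, 100) (0, 100)]  |A|=4158.3284
4. ⊥bis P3·P2 via (40.9,30.615): [(0, 48.8685) (2.9445, 47.5544) (72, 36.4636) (72, 100) (0, 100)]  |A|=4157.0899
5. ⊥bis P3·P4 via (26.89,66.725): [(10.2014, 46.3888) (72, 36.4636) (72, 100) (54.1966, 100)]  |A|=2440.458
6. ⊥bis P3·P5 via (27.155,42.62): [(22.1114, 60.902) (26.8531, 43.7145) (72, 36.4636) (72, 100) (54.1966, 100)]  |A|=2303.6989
7. ⊥bis P3·P6 via (26.47,31.23): [(22.1114, 60.902) (26.8531, 43.7145) (72, 36.4636) (72, 100) (54.1966, 100)]  |A|=2303.6989
8. ⊥bis P3·P7 via (50.805,69.89): [(30.9189, 71.6345) (22.1114, 60.902) (26.8531, 43.7145) (72, 36.4636) (72, 68.0307)]  |A|=1394.5308
9. ⊥bis P3·P8 via (55.93,68.155): [(51.1741, 69.8576) (30.9189, 71.6345) (22.1114, 60.902) (26.8531, 43.7145) (72, 36.4636) (72, 62.4019)]  |A|=1335.9184
10. ⊥bis P3·P9 via (33.595,36.54): [(51.1741, 69.8576) (30.9189, 71.6345) (22.1114, 60.902) (26.2661, 45.8421) (28.1002, 43.5142) (72, 36.4636) (72, 62.4019)]  |A|=1334.6505
11. canonical 7-gon: [(51.1741, 69.8576) (30.9189, 71.6345) (22.1114, 60.902) (26.2661, 45.8421) (28.1002, 43.5142) (72, 36.4636) (72, 62.4019)]
12. shoelace: 1334.6505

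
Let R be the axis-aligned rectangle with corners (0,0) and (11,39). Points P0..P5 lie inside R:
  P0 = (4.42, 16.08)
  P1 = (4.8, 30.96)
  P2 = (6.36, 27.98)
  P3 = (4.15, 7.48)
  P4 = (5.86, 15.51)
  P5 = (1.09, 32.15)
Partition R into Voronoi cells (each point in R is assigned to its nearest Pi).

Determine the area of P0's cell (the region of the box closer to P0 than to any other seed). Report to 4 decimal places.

Area of P0's cell: 58.9001

1. box [0,11]×[0,39]: [(0, 0) (11, 0) (11, 39) (0, 39)]
2. ⊥bis P0·P1 via (4.61,23.52): [(0, 23.6377) (0, 0) (11, 0) (11, 23.3568)]  |A|=258.47
3. ⊥bis P0·P2 via (5.39,22.03): [(0, 22.9087) (0, 0) (11, 0) (11, 21.1154)]  |A|=242.1327
4. ⊥bis P0·P3 via (4.285,11.78): [(0, 22.9087) (0, 11.9145) (11, 11.5692) (11, 21.1154)]  |A|=112.9723
5. ⊥bis P0·P4 via (5.14,15.795): [(7.4736, 21.6903) (0, 22.9087) (0, 11.9145) (3.5597, 11.8028)]  |A|=58.9001
6. ⊥bis P0·P5 via (2.755,24.115): [(7.4736, 21.6903) (0, 22.9087) (0, 11.9145) (3.5597, 11.8028)]  |A|=58.9001
7. canonical 4-gon: [(7.4736, 21.6903) (0, 22.9087) (0, 11.9145) (3.5597, 11.8028)]
8. shoelace: 58.9001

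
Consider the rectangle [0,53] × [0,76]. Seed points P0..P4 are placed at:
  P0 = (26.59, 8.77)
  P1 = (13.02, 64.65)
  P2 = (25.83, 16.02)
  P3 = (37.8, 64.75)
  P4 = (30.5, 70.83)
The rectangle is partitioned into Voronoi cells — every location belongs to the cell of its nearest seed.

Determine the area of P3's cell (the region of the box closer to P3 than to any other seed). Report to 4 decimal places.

1. box [0,53]×[0,76]: [(0, 0) (53, 0) (53, 76) (0, 76)]
2. ⊥bis P3·P0 via (32.195,36.76): [(0, 43.2071) (53, 32.5938) (53, 76) (0, 76)]  |A|=2019.2775
3. ⊥bis P3·P1 via (25.41,64.7): [(25.5174, 38.0972) (53, 32.5938) (53, 76) (25.3644, 76)]  |A|=1120.192
4. ⊥bis P3·P2 via (31.815,40.385): [(25.5019, 41.9358) (53, 35.1811) (53, 76) (25.3644, 76)]  |A|=1031.9143
5. ⊥bis P3·P4 via (34.15,67.79): [(25.4397, 57.332) (25.5019, 41.9358) (53, 35.1811) (53, 76) (40.9879, 76)]  |A|=886.084
6. canonical 5-gon: [(25.4397, 57.332) (25.5019, 41.9358) (53, 35.1811) (53, 76) (40.9879, 76)]
7. shoelace: 886.084

Area of P3's cell: 886.0840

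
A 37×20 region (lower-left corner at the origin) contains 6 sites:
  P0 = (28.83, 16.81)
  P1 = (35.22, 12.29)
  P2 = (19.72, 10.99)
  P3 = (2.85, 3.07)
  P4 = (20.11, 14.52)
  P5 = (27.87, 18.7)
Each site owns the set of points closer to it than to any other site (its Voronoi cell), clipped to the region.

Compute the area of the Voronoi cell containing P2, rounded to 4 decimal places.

1. box [0,37]×[0,20]: [(0, 0) (37, 0) (37, 20) (0, 20)]
2. ⊥bis P2·P0 via (24.275,13.9): [(0, 0) (33.1551, 0) (20.378, 20) (0, 20)]  |A|=535.331
3. ⊥bis P2·P1 via (27.47,11.64): [(0, 0) (28.4463, 0) (27.7346, 8.4846) (20.378, 20) (0, 20)]  |A|=515.3544
4. ⊥bis P2·P3 via (11.285,7.03): [(14.5854, 0) (28.4463, 0) (27.7346, 8.4846) (20.378, 20) (5.1959, 20)]  |A|=317.541
5. ⊥bis P2·P4 via (19.915,12.755): [(7.9781, 14.0738) (14.5854, 0) (28.4463, 0) (27.7346, 8.4846) (25.3932, 12.1498)]  |A|=209.0239
6. ⊥bis P2·P5 via (23.795,14.845): [(7.9781, 14.0738) (14.5854, 0) (28.4463, 0) (27.7346, 8.4846) (25.3932, 12.1498)]  |A|=209.0239
7. canonical 5-gon: [(7.9781, 14.0738) (14.5854, 0) (28.4463, 0) (27.7346, 8.4846) (25.3932, 12.1498)]
8. shoelace: 209.0239

Area of P2's cell: 209.0239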